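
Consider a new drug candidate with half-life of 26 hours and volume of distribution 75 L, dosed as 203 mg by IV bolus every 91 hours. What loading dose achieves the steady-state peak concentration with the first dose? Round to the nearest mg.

f = (1/2)^(91/26) ≈ 0.088388; accumulation ratio R = 1/(1−f) ≈ 1.09696.
Loading dose to hit Cmax,ss on first dose: D_load = D_maint·R ≈ 203 × 1.09696 ≈ 222.68 mg.

223 mg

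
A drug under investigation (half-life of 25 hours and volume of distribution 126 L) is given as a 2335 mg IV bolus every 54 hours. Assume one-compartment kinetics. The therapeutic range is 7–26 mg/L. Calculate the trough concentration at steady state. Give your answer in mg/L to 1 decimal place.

5.3 mg/L

τ/t½ = 54/25 ≈ 2.16, so fraction remaining f = (1/2)^(54/25) ≈ 0.2238.
At steady state, accumulation factor R = 1/(1 − e^(−kτ)) ≈ 1.2883.
Single-dose peak C₀ = D/Vd = 2335/126 ≈ 18.532 mg/L.
Steady-state peak Cmax,ss = C₀·R ≈ 18.532 × 1.2883 ≈ 23.875 mg/L.
One interval later, Cmin,ss = Cmax,ss·e^(−kτ) ≈ 23.875 × 0.2238 ≈ 5.343 mg/L.
Trough 5.3 mg/L vs MEC 7 mg/L: subtherapeutic.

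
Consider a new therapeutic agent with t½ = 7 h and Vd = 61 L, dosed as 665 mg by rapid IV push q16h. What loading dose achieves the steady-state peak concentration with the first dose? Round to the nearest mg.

837 mg

f = (1/2)^(16/7) ≈ 0.205084; accumulation ratio R = 1/(1−f) ≈ 1.25799.
Loading dose to hit Cmax,ss on first dose: D_load = D_maint·R ≈ 665 × 1.25799 ≈ 836.56 mg.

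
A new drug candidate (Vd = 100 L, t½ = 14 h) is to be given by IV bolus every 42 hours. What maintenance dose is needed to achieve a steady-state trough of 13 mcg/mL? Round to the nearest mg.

9100 mg

τ/t½ = 42/14 ≈ 3, so f = (1/2)^(42/14) ≈ 0.125000.
Cmin,ss = (D/Vd)·f/(1−f), so D = Cmin,ss·Vd·(1−f)/f.
D = 13 × 100 × (1−f)/f ≈ 13 × 100 × 7.00000 ≈ 9100.00 mg.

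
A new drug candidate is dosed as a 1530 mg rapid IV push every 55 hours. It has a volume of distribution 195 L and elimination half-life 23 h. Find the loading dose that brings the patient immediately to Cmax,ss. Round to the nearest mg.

f = (1/2)^(55/23) ≈ 0.190610; accumulation ratio R = 1/(1−f) ≈ 1.23550.
Loading dose to hit Cmax,ss on first dose: D_load = D_maint·R ≈ 1530 × 1.23550 ≈ 1890.32 mg.

1890 mg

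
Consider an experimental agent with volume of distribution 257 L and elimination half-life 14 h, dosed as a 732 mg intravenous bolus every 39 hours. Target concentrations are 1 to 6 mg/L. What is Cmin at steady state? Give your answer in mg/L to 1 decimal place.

k = ln2/t½ = ln2/14 ≈ 0.049511 h⁻¹; fraction remaining f = e^(−kτ) = e^(−0.049511×39) ≈ 0.1450.
At steady state, accumulation factor R = 1/(1 − e^(−kτ)) ≈ 1.1696.
Single-dose peak C₀ = D/Vd = 732/257 ≈ 2.848 mg/L.
Steady-state peak Cmax,ss = C₀·R ≈ 2.848 × 1.1696 ≈ 3.331 mg/L.
One interval later, Cmin,ss = Cmax,ss·e^(−kτ) ≈ 3.331 × 0.1450 ≈ 0.483 mg/L.
Trough 0.5 mg/L vs MEC 1 mg/L: subtherapeutic.

0.5 mg/L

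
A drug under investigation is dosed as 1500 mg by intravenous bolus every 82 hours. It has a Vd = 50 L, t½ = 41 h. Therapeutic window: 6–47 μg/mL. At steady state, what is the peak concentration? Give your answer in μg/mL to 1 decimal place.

40.0 μg/mL

τ = 82 h = 2 half-lives, so f = (1/2)^2 = 0.25.
At steady state, R = 1/(1 − 0.25) = 4/3.
Single-dose peak C₀ = D/Vd = 1500/50 = 30 μg/mL.
Steady-state peak Cmax,ss = C₀·R = 30 × 4/3 ≈ 40.000 μg/mL.
Peak 40.0 μg/mL vs MTC 47 μg/mL: below toxic threshold.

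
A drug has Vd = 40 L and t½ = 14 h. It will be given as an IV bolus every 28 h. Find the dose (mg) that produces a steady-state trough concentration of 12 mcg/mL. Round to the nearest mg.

1440 mg

τ/t½ = 28/14 ≈ 2, so f = (1/2)^(28/14) ≈ 0.250000.
Cmin,ss = (D/Vd)·f/(1−f), so D = Cmin,ss·Vd·(1−f)/f.
D = 12 × 40 × (1−f)/f ≈ 12 × 40 × 3.00000 ≈ 1440.00 mg.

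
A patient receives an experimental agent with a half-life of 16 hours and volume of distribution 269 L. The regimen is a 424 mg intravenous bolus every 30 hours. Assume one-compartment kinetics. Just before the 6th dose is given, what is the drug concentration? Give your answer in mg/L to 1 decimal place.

0.6 mg/L

f = (1/2)^(τ/t½) = (1/2)^(30/16) ≈ 0.2726.
C₀ = D/Vd = 424/269 ≈ 1.576 mg/L.
Before the 6th dose, 5 doses have been given. Superposition: Cmin = C₀·(f + f² + … + f^5).
≈ 1.576 × (0.2726 + 0.0743 + 0.0203 + 0.0055 + 0.0015) ≈ 1.576 × 0.3742 ≈ 0.590 mg/L.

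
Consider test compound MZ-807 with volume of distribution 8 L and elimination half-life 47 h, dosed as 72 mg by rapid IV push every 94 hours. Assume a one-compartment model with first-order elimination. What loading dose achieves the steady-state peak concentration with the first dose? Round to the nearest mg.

f = (1/2)^(94/47) ≈ 0.250000; accumulation ratio R = 1/(1−f) ≈ 1.33333.
Loading dose to hit Cmax,ss on first dose: D_load = D_maint·R ≈ 72 × 1.33333 ≈ 96.00 mg.

96 mg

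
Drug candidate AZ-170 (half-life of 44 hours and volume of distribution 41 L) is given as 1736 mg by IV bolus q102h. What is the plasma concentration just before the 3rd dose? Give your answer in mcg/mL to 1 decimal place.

10.2 mcg/mL

f = (1/2)^(τ/t½) = (1/2)^(102/44) ≈ 0.2005.
C₀ = D/Vd = 1736/41 ≈ 42.341 mcg/mL.
Before the 3rd dose, 2 doses have been given. Superposition: Cmin = C₀·(f + f²).
≈ 42.341 × (0.2005 + 0.0402) ≈ 42.341 × 0.2407 ≈ 10.191 mcg/mL.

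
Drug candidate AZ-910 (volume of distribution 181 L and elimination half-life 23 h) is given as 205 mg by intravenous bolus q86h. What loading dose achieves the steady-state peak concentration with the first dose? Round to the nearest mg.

f = (1/2)^(86/23) ≈ 0.074888; accumulation ratio R = 1/(1−f) ≈ 1.08095.
Loading dose to hit Cmax,ss on first dose: D_load = D_maint·R ≈ 205 × 1.08095 ≈ 221.59 mg.

222 mg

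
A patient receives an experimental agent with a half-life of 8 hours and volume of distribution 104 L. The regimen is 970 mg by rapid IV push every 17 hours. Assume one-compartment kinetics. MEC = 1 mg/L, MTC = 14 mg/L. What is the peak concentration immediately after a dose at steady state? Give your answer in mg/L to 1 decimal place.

12.1 mg/L

Over one 17-h interval, 17/8 ≈ 2.125 half-lives elapse, leaving f ≈ 0.2293 of each dose.
Accumulation ratio R = 1/(1 − f) ≈ 1/0.7707 ≈ 1.2975.
Each bolus raises the concentration by D/Vd = 970/104 ≈ 9.327 mg/L.
Steady-state peak Cmax,ss = C₀·R ≈ 9.327 × 1.2975 ≈ 12.102 mg/L.
Peak 12.1 mg/L vs MTC 14 mg/L: below toxic threshold.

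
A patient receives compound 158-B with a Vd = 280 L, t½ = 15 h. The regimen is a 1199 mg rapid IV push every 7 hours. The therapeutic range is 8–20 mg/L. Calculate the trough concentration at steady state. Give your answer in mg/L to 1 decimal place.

τ/t½ = 7/15 ≈ 0.46667, so fraction remaining f = (1/2)^(7/15) ≈ 0.7236.
At steady state, accumulation factor R = 1/(1 − e^(−kτ)) ≈ 3.6179.
Single-dose peak C₀ = D/Vd = 1199/280 ≈ 4.282 mg/L.
Steady-state peak Cmax,ss = C₀·R ≈ 4.282 × 3.6179 ≈ 15.492 mg/L.
One interval later, Cmin,ss = Cmax,ss·e^(−kτ) ≈ 15.492 × 0.7236 ≈ 11.210 mg/L.
Trough 11.2 mg/L vs MEC 8 mg/L: adequate.

11.2 mg/L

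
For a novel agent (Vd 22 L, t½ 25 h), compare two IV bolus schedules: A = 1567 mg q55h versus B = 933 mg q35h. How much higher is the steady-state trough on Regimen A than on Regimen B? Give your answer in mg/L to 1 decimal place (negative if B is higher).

-6.1 mg/L

Regimen A: f = (1/2)^(55/25) ≈ 0.2176; Cmin,ss = (1567/22)·f/(1−f) ≈ 19.810 mg/L.
Regimen B: f = (1/2)^(35/25) ≈ 0.3789; Cmin,ss = (933/22)·f/(1−f) ≈ 25.872 mg/L.
Difference ≈ 19.810 − 25.872 ≈ -6.062 mg/L.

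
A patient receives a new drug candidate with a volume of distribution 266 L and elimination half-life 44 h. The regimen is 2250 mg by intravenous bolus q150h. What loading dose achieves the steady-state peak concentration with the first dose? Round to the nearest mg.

f = (1/2)^(150/44) ≈ 0.094137; accumulation ratio R = 1/(1−f) ≈ 1.10392.
Loading dose to hit Cmax,ss on first dose: D_load = D_maint·R ≈ 2250 × 1.10392 ≈ 2483.82 mg.

2484 mg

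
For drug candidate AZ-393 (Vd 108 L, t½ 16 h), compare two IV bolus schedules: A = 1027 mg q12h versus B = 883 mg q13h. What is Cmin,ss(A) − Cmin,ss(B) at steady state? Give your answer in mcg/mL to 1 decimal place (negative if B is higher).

3.1 mcg/mL

Regimen A: f = (1/2)^(12/16) ≈ 0.5946; Cmin,ss = (1027/108)·f/(1−f) ≈ 13.947 mcg/mL.
Regimen B: f = (1/2)^(13/16) ≈ 0.5694; Cmin,ss = (883/108)·f/(1−f) ≈ 10.811 mcg/mL.
Difference ≈ 13.947 − 10.811 ≈ 3.136 mcg/mL.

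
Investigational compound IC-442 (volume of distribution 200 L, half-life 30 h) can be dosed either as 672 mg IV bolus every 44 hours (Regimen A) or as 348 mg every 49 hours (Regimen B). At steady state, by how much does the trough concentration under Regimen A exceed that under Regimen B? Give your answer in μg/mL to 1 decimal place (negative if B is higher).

1.1 μg/mL

Regimen A: f = (1/2)^(44/30) ≈ 0.3618; Cmin,ss = (672/200)·f/(1−f) ≈ 1.905 μg/mL.
Regimen B: f = (1/2)^(49/30) ≈ 0.3223; Cmin,ss = (348/200)·f/(1−f) ≈ 0.828 μg/mL.
Difference ≈ 1.905 − 0.828 ≈ 1.077 μg/mL.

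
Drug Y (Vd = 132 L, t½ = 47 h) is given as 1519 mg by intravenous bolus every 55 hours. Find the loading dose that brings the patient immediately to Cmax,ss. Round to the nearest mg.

2734 mg

f = (1/2)^(55/47) ≈ 0.444356; accumulation ratio R = 1/(1−f) ≈ 1.79971.
Loading dose to hit Cmax,ss on first dose: D_load = D_maint·R ≈ 1519 × 1.79971 ≈ 2733.76 mg.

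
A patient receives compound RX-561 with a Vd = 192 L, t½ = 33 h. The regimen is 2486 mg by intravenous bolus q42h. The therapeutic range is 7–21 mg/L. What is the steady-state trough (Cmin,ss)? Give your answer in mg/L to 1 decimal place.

Over one 42-h interval, 42/33 ≈ 1.2727 half-lives elapse, leaving f ≈ 0.4139 of each dose.
At steady state, accumulation factor R = 1/(1 − e^(−kτ)) ≈ 1.7062.
Each bolus raises the concentration by D/Vd = 2486/192 ≈ 12.948 mg/L.
Cmax,ss = C₀/(1 − f) ≈ 12.948/0.5861 ≈ 22.092 mg/L.
One interval later, Cmin,ss = Cmax,ss·e^(−kτ) ≈ 22.092 × 0.4139 ≈ 9.144 mg/L.
Trough 9.1 mg/L vs MEC 7 mg/L: adequate.

9.1 mg/L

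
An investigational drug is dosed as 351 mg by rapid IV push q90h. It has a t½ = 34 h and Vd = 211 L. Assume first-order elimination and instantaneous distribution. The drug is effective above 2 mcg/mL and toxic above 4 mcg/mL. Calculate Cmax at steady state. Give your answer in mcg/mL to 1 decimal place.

2.0 mcg/mL

k = ln2/t½ = ln2/34 ≈ 0.020387 h⁻¹; fraction remaining f = e^(−kτ) = e^(−0.020387×90) ≈ 0.1596.
At steady state, accumulation factor R = 1/(1 − e^(−kτ)) ≈ 1.1899.
Each bolus raises the concentration by D/Vd = 351/211 ≈ 1.664 mcg/mL.
Steady-state peak Cmax,ss = C₀·R ≈ 1.664 × 1.1899 ≈ 1.980 mcg/mL.
Peak 2.0 mcg/mL vs MTC 4 mcg/mL: below toxic threshold.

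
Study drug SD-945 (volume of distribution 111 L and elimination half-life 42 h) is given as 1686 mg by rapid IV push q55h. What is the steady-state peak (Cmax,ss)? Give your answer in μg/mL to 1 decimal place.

25.5 μg/mL

Over one 55-h interval, 55/42 ≈ 1.3095 half-lives elapse, leaving f ≈ 0.4035 of each dose.
Accumulation ratio R = 1/(1 − f) ≈ 1/0.5965 ≈ 1.6764.
Each bolus raises the concentration by D/Vd = 1686/111 ≈ 15.189 μg/mL.
Steady-state peak Cmax,ss = C₀·R ≈ 15.189 × 1.6764 ≈ 25.463 μg/mL.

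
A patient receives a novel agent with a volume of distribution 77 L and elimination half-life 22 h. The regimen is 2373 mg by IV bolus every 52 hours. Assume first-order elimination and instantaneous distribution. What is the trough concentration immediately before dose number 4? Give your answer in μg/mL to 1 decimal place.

f = (1/2)^(τ/t½) = (1/2)^(52/22) ≈ 0.1943.
C₀ = D/Vd = 2373/77 ≈ 30.818 μg/mL.
Before the 4th dose, 3 doses have been given. Superposition: Cmin = C₀·(f + f² + … + f^3).
≈ 30.818 × (0.1943 + 0.0378 + 0.0073) ≈ 30.818 × 0.2394 ≈ 7.378 μg/mL.

7.4 μg/mL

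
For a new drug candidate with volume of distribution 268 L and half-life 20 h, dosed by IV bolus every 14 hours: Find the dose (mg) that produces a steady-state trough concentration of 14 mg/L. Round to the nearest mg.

2343 mg

τ/t½ = 14/20 ≈ 0.7, so f = (1/2)^(14/20) ≈ 0.615572.
Cmin,ss = (D/Vd)·f/(1−f), so D = Cmin,ss·Vd·(1−f)/f.
D = 14 × 268 × (1−f)/f ≈ 14 × 268 × 0.62451 ≈ 2343.16 mg.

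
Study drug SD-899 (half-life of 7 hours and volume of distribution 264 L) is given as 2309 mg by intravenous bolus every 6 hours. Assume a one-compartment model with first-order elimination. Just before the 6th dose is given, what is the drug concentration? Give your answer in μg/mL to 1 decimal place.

10.2 μg/mL

f = (1/2)^(τ/t½) = (1/2)^(6/7) ≈ 0.5520.
C₀ = D/Vd = 2309/264 ≈ 8.746 μg/mL.
Before the 6th dose, 5 doses have been given. Superposition: Cmin = C₀·(f + f² + … + f^5).
≈ 8.746 × (0.5520 + 0.3047 + 0.1682 + 0.0928 + 0.0513) ≈ 8.746 × 1.1690 ≈ 10.224 μg/mL.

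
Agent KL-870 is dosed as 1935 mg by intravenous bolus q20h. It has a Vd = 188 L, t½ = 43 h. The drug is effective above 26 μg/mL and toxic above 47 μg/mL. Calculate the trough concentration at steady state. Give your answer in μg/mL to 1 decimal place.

Over one 20-h interval, 20/43 ≈ 0.46512 half-lives elapse, leaving f ≈ 0.7244 of each dose.
Accumulation ratio R = 1/(1 − f) ≈ 1/0.2756 ≈ 3.6284.
Each bolus raises the concentration by D/Vd = 1935/188 ≈ 10.293 μg/mL.
Steady-state peak Cmax,ss = C₀·R ≈ 10.293 × 3.6284 ≈ 37.347 μg/mL.
One interval later, Cmin,ss = Cmax,ss·e^(−kτ) ≈ 37.347 × 0.7244 ≈ 27.054 μg/mL.
Trough 27.1 μg/mL vs MEC 26 μg/mL: adequate.

27.1 μg/mL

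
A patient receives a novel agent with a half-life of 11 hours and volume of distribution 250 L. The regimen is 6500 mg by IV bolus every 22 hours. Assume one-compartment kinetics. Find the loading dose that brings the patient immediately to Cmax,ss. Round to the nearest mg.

8667 mg

f = (1/2)^(22/11) ≈ 0.250000; accumulation ratio R = 1/(1−f) ≈ 1.33333.
Loading dose to hit Cmax,ss on first dose: D_load = D_maint·R ≈ 6500 × 1.33333 ≈ 8666.64 mg.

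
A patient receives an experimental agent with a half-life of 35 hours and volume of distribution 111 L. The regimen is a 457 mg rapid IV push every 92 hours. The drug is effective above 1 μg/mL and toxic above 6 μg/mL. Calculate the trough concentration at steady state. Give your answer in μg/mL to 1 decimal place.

Over one 92-h interval, 92/35 ≈ 2.6286 half-lives elapse, leaving f ≈ 0.1617 of each dose.
Accumulation ratio R = 1/(1 − f) ≈ 1/0.8383 ≈ 1.1929.
Single-dose peak C₀ = D/Vd = 457/111 ≈ 4.117 μg/mL.
Steady-state peak Cmax,ss = C₀·R ≈ 4.117 × 1.1929 ≈ 4.911 μg/mL.
Steady-state trough Cmin,ss = Cmax,ss·f ≈ 4.911 × 0.1617 ≈ 0.794 μg/mL.
Trough 0.8 μg/mL vs MEC 1 μg/mL: subtherapeutic.

0.8 μg/mL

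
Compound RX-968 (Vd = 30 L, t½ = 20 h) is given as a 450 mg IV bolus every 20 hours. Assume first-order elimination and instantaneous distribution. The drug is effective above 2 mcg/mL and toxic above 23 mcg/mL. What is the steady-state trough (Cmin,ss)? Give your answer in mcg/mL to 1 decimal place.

15.0 mcg/mL

The dosing interval is 1 half-life, so f = 2^(−1) = 0.5.
At steady state, R = 1/(1 − 0.5) = 2/1.
Single-dose peak C₀ = D/Vd = 450/30 = 15 mcg/mL.
Steady-state peak Cmax,ss = C₀·R = 15 × 2/1 ≈ 30.000 mcg/mL.
Steady-state trough Cmin,ss = Cmax,ss·f ≈ 30.000 × 0.5 ≈ 15.000 mcg/mL.
Trough 15.0 mcg/mL vs MEC 2 mcg/mL: adequate.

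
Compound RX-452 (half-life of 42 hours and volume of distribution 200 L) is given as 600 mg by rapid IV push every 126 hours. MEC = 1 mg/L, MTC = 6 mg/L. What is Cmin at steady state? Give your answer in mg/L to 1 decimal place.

The dosing interval is 3 half-lives, so f = 2^(−3) = 0.125.
At steady state, R = 1/(1 − 0.125) = 8/7.
Single-dose peak C₀ = D/Vd = 600/200 = 3 mg/L.
Steady-state peak Cmax,ss = C₀·R = 3 × 8/7 ≈ 3.429 mg/L.
Steady-state trough Cmin,ss = Cmax,ss·f ≈ 3.429 × 0.125 ≈ 0.429 mg/L.
Trough 0.4 mg/L vs MEC 1 mg/L: subtherapeutic.

0.4 mg/L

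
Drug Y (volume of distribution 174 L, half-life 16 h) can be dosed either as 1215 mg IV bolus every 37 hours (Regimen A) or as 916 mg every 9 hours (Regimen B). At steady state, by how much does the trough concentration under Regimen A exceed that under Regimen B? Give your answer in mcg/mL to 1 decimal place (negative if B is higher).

Regimen A: f = (1/2)^(37/16) ≈ 0.2013; Cmin,ss = (1215/174)·f/(1−f) ≈ 1.760 mcg/mL.
Regimen B: f = (1/2)^(9/16) ≈ 0.6771; Cmin,ss = (916/174)·f/(1−f) ≈ 11.039 mcg/mL.
Difference ≈ 1.760 − 11.039 ≈ -9.279 mcg/mL.

-9.3 mcg/mL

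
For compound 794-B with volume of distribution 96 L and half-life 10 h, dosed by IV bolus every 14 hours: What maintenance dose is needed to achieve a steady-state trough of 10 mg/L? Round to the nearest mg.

τ/t½ = 14/10 ≈ 1.4, so f = (1/2)^(14/10) ≈ 0.378929.
Cmin,ss = (D/Vd)·f/(1−f), so D = Cmin,ss·Vd·(1−f)/f.
D = 10 × 96 × (1−f)/f ≈ 10 × 96 × 1.63902 ≈ 1573.46 mg.

1573 mg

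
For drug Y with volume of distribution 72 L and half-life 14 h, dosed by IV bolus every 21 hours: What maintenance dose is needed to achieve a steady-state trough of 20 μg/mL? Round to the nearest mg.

2633 mg

τ/t½ = 21/14 ≈ 1.5, so f = (1/2)^(21/14) ≈ 0.353553.
Cmin,ss = (D/Vd)·f/(1−f), so D = Cmin,ss·Vd·(1−f)/f.
D = 20 × 72 × (1−f)/f ≈ 20 × 72 × 1.82843 ≈ 2632.94 mg.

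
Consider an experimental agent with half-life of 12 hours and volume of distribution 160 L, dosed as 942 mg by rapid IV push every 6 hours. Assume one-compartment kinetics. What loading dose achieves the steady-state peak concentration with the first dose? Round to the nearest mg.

3216 mg

f = (1/2)^(6/12) ≈ 0.707107; accumulation ratio R = 1/(1−f) ≈ 3.41422.
Loading dose to hit Cmax,ss on first dose: D_load = D_maint·R ≈ 942 × 3.41422 ≈ 3216.20 mg.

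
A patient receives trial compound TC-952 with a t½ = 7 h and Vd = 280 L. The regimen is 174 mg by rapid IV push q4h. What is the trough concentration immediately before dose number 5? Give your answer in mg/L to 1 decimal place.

f = (1/2)^(τ/t½) = (1/2)^(4/7) ≈ 0.6730.
C₀ = D/Vd = 174/280 ≈ 0.621 mg/L.
Before the 5th dose, 4 doses have been given. Superposition: Cmin = C₀·(f + f² + … + f^4).
≈ 0.621 × (0.6730 + 0.4529 + 0.3048 + 0.2051) ≈ 0.621 × 1.6358 ≈ 1.016 mg/L.

1.0 mg/L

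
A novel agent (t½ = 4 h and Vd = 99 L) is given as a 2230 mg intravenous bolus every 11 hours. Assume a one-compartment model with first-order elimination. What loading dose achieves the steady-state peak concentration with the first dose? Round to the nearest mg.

2619 mg

f = (1/2)^(11/4) ≈ 0.148651; accumulation ratio R = 1/(1−f) ≈ 1.17461.
Loading dose to hit Cmax,ss on first dose: D_load = D_maint·R ≈ 2230 × 1.17461 ≈ 2619.38 mg.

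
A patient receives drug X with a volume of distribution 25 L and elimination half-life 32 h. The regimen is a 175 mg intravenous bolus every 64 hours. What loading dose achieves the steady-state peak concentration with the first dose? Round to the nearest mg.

f = (1/2)^(64/32) ≈ 0.250000; accumulation ratio R = 1/(1−f) ≈ 1.33333.
Loading dose to hit Cmax,ss on first dose: D_load = D_maint·R ≈ 175 × 1.33333 ≈ 233.33 mg.

233 mg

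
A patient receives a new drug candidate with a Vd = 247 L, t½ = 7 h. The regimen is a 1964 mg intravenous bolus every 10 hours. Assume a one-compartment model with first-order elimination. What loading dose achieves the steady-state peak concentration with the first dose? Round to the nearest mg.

f = (1/2)^(10/7) ≈ 0.371499; accumulation ratio R = 1/(1−f) ≈ 1.59109.
Loading dose to hit Cmax,ss on first dose: D_load = D_maint·R ≈ 1964 × 1.59109 ≈ 3124.90 mg.

3125 mg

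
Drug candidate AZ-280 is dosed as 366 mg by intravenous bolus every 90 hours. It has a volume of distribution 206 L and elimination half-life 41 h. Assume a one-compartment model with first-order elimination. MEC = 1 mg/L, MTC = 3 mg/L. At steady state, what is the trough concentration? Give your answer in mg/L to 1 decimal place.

0.5 mg/L

Over one 90-h interval, 90/41 ≈ 2.1951 half-lives elapse, leaving f ≈ 0.2184 of each dose.
Accumulation ratio R = 1/(1 − f) ≈ 1/0.7816 ≈ 1.2794.
Single-dose peak C₀ = D/Vd = 366/206 ≈ 1.777 mg/L.
Cmax,ss = C₀/(1 − f) ≈ 1.777/0.7816 ≈ 2.274 mg/L.
Steady-state trough Cmin,ss = Cmax,ss·f ≈ 2.274 × 0.2184 ≈ 0.497 mg/L.
Trough 0.5 mg/L vs MEC 1 mg/L: subtherapeutic.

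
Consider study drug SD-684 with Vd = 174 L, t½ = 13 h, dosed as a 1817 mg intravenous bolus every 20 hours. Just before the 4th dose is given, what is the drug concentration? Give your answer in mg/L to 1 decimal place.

f = (1/2)^(τ/t½) = (1/2)^(20/13) ≈ 0.3443.
C₀ = D/Vd = 1817/174 ≈ 10.443 mg/L.
Before the 4th dose, 3 doses have been given. Superposition: Cmin = C₀·(f + f² + … + f^3).
≈ 10.443 × (0.3443 + 0.1185 + 0.0408) ≈ 10.443 × 0.5036 ≈ 5.259 mg/L.

5.3 mg/L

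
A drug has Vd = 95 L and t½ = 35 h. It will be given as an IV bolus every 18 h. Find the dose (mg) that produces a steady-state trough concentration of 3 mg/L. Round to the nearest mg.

τ/t½ = 18/35 ≈ 0.51429, so f = (1/2)^(18/35) ≈ 0.700139.
Cmin,ss = (D/Vd)·f/(1−f), so D = Cmin,ss·Vd·(1−f)/f.
D = 3 × 95 × (1−f)/f ≈ 3 × 95 × 0.42829 ≈ 122.06 mg.

122 mg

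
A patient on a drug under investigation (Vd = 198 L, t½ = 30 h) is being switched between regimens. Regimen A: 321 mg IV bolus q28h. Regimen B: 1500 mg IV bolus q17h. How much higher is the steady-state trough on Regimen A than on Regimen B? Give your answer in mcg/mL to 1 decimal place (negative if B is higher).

Regimen A: f = (1/2)^(28/30) ≈ 0.5236; Cmin,ss = (321/198)·f/(1−f) ≈ 1.782 mcg/mL.
Regimen B: f = (1/2)^(17/30) ≈ 0.6752; Cmin,ss = (1500/198)·f/(1−f) ≈ 15.749 mcg/mL.
Difference ≈ 1.782 − 15.749 ≈ -13.967 mcg/mL.

-14.0 mcg/mL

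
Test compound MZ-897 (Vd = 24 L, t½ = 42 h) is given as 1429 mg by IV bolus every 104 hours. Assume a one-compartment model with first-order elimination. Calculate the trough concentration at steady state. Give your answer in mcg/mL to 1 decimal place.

13.0 mcg/mL

Over one 104-h interval, 104/42 ≈ 2.4762 half-lives elapse, leaving f ≈ 0.1797 of each dose.
At steady state, accumulation factor R = 1/(1 − e^(−kτ)) ≈ 1.2191.
Each bolus raises the concentration by D/Vd = 1429/24 ≈ 59.542 mcg/mL.
Cmax,ss = C₀/(1 − f) ≈ 59.542/0.8203 ≈ 72.586 mcg/mL.
One interval later, Cmin,ss = Cmax,ss·e^(−kτ) ≈ 72.586 × 0.1797 ≈ 13.044 mcg/mL.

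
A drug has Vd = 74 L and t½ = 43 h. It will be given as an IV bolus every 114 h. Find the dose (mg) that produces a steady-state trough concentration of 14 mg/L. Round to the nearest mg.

5472 mg

τ/t½ = 114/43 ≈ 2.6512, so f = (1/2)^(114/43) ≈ 0.159192.
Cmin,ss = (D/Vd)·f/(1−f), so D = Cmin,ss·Vd·(1−f)/f.
D = 14 × 74 × (1−f)/f ≈ 14 × 74 × 5.28172 ≈ 5471.86 mg.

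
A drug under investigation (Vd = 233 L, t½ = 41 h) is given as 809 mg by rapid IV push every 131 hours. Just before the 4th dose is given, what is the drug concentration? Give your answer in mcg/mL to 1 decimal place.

0.4 mcg/mL

f = (1/2)^(τ/t½) = (1/2)^(131/41) ≈ 0.1092.
C₀ = D/Vd = 809/233 ≈ 3.472 mcg/mL.
Before the 4th dose, 3 doses have been given. Superposition: Cmin = C₀·(f + f² + … + f^3).
≈ 3.472 × (0.1092 + 0.0119 + 0.0013) ≈ 3.472 × 0.1224 ≈ 0.425 mcg/mL.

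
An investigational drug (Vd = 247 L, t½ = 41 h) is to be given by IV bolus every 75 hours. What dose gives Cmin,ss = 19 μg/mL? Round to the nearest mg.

τ/t½ = 75/41 ≈ 1.8293, so f = (1/2)^(75/41) ≈ 0.281407.
Cmin,ss = (D/Vd)·f/(1−f), so D = Cmin,ss·Vd·(1−f)/f.
D = 19 × 247 × (1−f)/f ≈ 19 × 247 × 2.55357 ≈ 11983.90 mg.

11984 mg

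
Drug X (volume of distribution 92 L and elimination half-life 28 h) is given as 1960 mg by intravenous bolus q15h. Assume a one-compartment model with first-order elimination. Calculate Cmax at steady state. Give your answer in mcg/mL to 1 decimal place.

Over one 15-h interval, 15/28 ≈ 0.53571 half-lives elapse, leaving f ≈ 0.6898 of each dose.
Accumulation ratio R = 1/(1 − f) ≈ 1/0.3102 ≈ 3.2237.
Each bolus raises the concentration by D/Vd = 1960/92 ≈ 21.304 mcg/mL.
Steady-state peak Cmax,ss = C₀·R ≈ 21.304 × 3.2237 ≈ 68.678 mcg/mL.

68.7 mcg/mL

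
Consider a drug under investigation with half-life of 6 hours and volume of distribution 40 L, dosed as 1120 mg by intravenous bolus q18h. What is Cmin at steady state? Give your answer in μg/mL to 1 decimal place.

4.0 μg/mL

The dosing interval is 3 half-lives, so f = 2^(−3) = 0.125.
Accumulation ratio R = 1/(1 − f) = 1/0.875 = 8/7.
Single-dose peak C₀ = D/Vd = 1120/40 = 28 μg/mL.
Steady-state peak Cmax,ss = C₀·R = 28 × 8/7 ≈ 32.000 μg/mL.
Steady-state trough Cmin,ss = Cmax,ss·f ≈ 32.000 × 0.125 ≈ 4.000 μg/mL.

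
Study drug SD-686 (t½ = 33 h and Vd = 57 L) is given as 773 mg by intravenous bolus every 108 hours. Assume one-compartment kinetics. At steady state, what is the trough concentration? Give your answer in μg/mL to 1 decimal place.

k = ln2/t½ = ln2/33 ≈ 0.021004 h⁻¹; fraction remaining f = e^(−kτ) = e^(−0.021004×108) ≈ 0.1035.
Each bolus raises the concentration by D/Vd = 773/57 ≈ 13.561 μg/mL.
Steady-state trough Cmin,ss = C₀·f/(1−f) ≈ 13.561 × 0.1035/0.8965 ≈ 1.566 μg/mL.

1.6 μg/mL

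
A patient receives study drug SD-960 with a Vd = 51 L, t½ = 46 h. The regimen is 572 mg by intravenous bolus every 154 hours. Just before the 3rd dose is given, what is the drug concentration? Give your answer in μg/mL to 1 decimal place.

f = (1/2)^(τ/t½) = (1/2)^(154/46) ≈ 0.0982.
C₀ = D/Vd = 572/51 ≈ 11.216 μg/mL.
Before the 3rd dose, 2 doses have been given. Superposition: Cmin = C₀·(f + f²).
≈ 11.216 × (0.0982 + 0.0096) ≈ 11.216 × 0.1078 ≈ 1.209 μg/mL.

1.2 μg/mL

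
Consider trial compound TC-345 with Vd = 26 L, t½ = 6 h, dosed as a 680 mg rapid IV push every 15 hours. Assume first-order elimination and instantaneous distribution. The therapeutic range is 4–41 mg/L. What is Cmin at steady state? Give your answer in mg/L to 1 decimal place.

5.6 mg/L

τ/t½ = 15/6 ≈ 2.5, so fraction remaining f = (1/2)^(15/6) ≈ 0.1768.
Accumulation ratio R = 1/(1 − f) ≈ 1/0.8232 ≈ 1.2148.
Each bolus raises the concentration by D/Vd = 680/26 ≈ 26.154 mg/L.
Cmax,ss = C₀/(1 − f) ≈ 26.154/0.8232 ≈ 31.771 mg/L.
Steady-state trough Cmin,ss = Cmax,ss·f ≈ 31.771 × 0.1768 ≈ 5.617 mg/L.
Trough 5.6 mg/L vs MEC 4 mg/L: adequate.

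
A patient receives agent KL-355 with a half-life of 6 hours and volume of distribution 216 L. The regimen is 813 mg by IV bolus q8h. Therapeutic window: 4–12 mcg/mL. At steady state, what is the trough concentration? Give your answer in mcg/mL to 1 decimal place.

2.5 mcg/mL

τ/t½ = 8/6 ≈ 1.3333, so fraction remaining f = (1/2)^(8/6) ≈ 0.3969.
Accumulation ratio R = 1/(1 − f) ≈ 1/0.6031 ≈ 1.6581.
Single-dose peak C₀ = D/Vd = 813/216 ≈ 3.764 mcg/mL.
Cmax,ss = C₀/(1 − f) ≈ 3.764/0.6031 ≈ 6.241 mcg/mL.
Steady-state trough Cmin,ss = Cmax,ss·f ≈ 6.241 × 0.3969 ≈ 2.477 mcg/mL.
Trough 2.5 mcg/mL vs MEC 4 mcg/mL: subtherapeutic.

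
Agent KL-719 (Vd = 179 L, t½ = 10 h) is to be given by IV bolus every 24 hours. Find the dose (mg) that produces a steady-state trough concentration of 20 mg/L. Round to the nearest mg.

τ/t½ = 24/10 ≈ 2.4, so f = (1/2)^(24/10) ≈ 0.189465.
Cmin,ss = (D/Vd)·f/(1−f), so D = Cmin,ss·Vd·(1−f)/f.
D = 20 × 179 × (1−f)/f ≈ 20 × 179 × 4.27802 ≈ 15315.31 mg.

15315 mg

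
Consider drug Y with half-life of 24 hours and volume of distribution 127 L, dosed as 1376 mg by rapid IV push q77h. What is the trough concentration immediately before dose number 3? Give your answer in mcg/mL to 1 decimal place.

f = (1/2)^(τ/t½) = (1/2)^(77/24) ≈ 0.1082.
C₀ = D/Vd = 1376/127 ≈ 10.835 mcg/mL.
Before the 3rd dose, 2 doses have been given. Superposition: Cmin = C₀·(f + f²).
≈ 10.835 × (0.1082 + 0.0117) ≈ 10.835 × 0.1199 ≈ 1.299 mcg/mL.

1.3 mcg/mL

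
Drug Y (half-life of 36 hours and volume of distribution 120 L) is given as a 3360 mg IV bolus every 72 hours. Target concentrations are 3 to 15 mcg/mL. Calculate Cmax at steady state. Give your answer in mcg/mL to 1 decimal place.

The dosing interval is 2 half-lives, so f = 2^(−2) = 0.25.
Accumulation ratio R = 1/(1 − f) = 1/0.75 = 4/3.
Single-dose peak C₀ = D/Vd = 3360/120 = 28 mcg/mL.
Steady-state peak Cmax,ss = C₀·R = 28 × 4/3 ≈ 37.333 mcg/mL.
Peak 37.3 mcg/mL vs MTC 15 mcg/mL: exceeds toxic threshold.

37.3 mcg/mL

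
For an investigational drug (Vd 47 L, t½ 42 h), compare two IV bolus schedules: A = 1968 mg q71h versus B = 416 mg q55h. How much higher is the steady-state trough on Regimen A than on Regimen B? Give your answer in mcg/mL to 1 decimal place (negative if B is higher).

Regimen A: f = (1/2)^(71/42) ≈ 0.3098; Cmin,ss = (1968/47)·f/(1−f) ≈ 18.795 mcg/mL.
Regimen B: f = (1/2)^(55/42) ≈ 0.4035; Cmin,ss = (416/47)·f/(1−f) ≈ 5.987 mcg/mL.
Difference ≈ 18.795 − 5.987 ≈ 12.808 mcg/mL.

12.8 mcg/mL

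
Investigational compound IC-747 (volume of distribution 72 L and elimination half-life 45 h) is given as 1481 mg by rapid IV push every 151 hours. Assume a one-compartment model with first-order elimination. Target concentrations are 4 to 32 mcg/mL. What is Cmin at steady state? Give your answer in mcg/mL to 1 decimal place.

τ/t½ = 151/45 ≈ 3.3556, so fraction remaining f = (1/2)^(151/45) ≈ 0.0977.
Single-dose peak C₀ = D/Vd = 1481/72 ≈ 20.569 mcg/mL.
Steady-state trough Cmin,ss = C₀·f/(1−f) ≈ 20.569 × 0.0977/0.9023 ≈ 2.227 mcg/mL.
Trough 2.2 mcg/mL vs MEC 4 mcg/mL: subtherapeutic.

2.2 mcg/mL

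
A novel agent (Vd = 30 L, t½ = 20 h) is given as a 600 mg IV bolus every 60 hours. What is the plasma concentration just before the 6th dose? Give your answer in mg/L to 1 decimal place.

f = (1/2)^(τ/t½) = (1/2)^(60/20) ≈ 0.1250.
C₀ = D/Vd = 600/30 ≈ 20.000 mg/L.
Before the 6th dose, 5 doses have been given. Superposition: Cmin = C₀·(f + f² + … + f^5).
≈ 20.000 × (0.1250 + 0.0156 + 0.0020 + 0.0002 + 0.0000) ≈ 20.000 × 0.1428 ≈ 2.856 mg/L.

2.9 mg/L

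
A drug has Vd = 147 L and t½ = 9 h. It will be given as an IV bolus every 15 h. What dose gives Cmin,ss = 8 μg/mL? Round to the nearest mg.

2558 mg

τ/t½ = 15/9 ≈ 1.6667, so f = (1/2)^(15/9) ≈ 0.314980.
Cmin,ss = (D/Vd)·f/(1−f), so D = Cmin,ss·Vd·(1−f)/f.
D = 8 × 147 × (1−f)/f ≈ 8 × 147 × 2.17480 ≈ 2557.56 mg.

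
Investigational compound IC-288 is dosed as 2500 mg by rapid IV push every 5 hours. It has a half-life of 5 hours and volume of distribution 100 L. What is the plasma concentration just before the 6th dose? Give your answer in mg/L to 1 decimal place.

24.2 mg/L

f = (1/2)^(τ/t½) = (1/2)^(5/5) ≈ 0.5000.
C₀ = D/Vd = 2500/100 ≈ 25.000 mg/L.
Before the 6th dose, 5 doses have been given. Superposition: Cmin = C₀·(f + f² + … + f^5).
≈ 25.000 × (0.5000 + 0.2500 + 0.1250 + 0.0625 + 0.0313) ≈ 25.000 × 0.9688 ≈ 24.220 mg/L.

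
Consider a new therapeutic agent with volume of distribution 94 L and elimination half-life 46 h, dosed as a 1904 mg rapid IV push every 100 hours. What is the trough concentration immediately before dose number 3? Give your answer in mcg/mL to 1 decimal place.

5.5 mcg/mL

f = (1/2)^(τ/t½) = (1/2)^(100/46) ≈ 0.2216.
C₀ = D/Vd = 1904/94 ≈ 20.255 mcg/mL.
Before the 3rd dose, 2 doses have been given. Superposition: Cmin = C₀·(f + f²).
≈ 20.255 × (0.2216 + 0.0491) ≈ 20.255 × 0.2707 ≈ 5.483 mcg/mL.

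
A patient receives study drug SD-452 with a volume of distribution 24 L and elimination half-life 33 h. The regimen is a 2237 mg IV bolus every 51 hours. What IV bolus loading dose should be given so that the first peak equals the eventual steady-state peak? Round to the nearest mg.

f = (1/2)^(51/33) ≈ 0.342588; accumulation ratio R = 1/(1−f) ≈ 1.52112.
Loading dose to hit Cmax,ss on first dose: D_load = D_maint·R ≈ 2237 × 1.52112 ≈ 3402.75 mg.

3403 mg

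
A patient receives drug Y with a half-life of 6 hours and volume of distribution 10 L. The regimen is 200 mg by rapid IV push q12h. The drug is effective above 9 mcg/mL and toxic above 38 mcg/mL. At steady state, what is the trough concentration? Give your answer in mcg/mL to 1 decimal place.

6.7 mcg/mL

The dosing interval is 2 half-lives, so f = 2^(−2) = 0.25.
At steady state, R = 1/(1 − 0.25) = 4/3.
Single-dose peak C₀ = D/Vd = 200/10 = 20 mcg/mL.
Steady-state peak Cmax,ss = C₀·R = 20 × 4/3 ≈ 26.667 mcg/mL.
Steady-state trough Cmin,ss = Cmax,ss·f ≈ 26.667 × 0.25 ≈ 6.667 mcg/mL.
Trough 6.7 mcg/mL vs MEC 9 mcg/mL: subtherapeutic.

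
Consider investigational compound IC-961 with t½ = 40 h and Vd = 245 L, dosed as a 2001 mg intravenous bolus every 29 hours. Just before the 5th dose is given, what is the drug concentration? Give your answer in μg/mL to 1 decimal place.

f = (1/2)^(τ/t½) = (1/2)^(29/40) ≈ 0.6050.
C₀ = D/Vd = 2001/245 ≈ 8.167 μg/mL.
Before the 5th dose, 4 doses have been given. Superposition: Cmin = C₀·(f + f² + … + f^4).
≈ 8.167 × (0.6050 + 0.3660 + 0.2214 + 0.1340) ≈ 8.167 × 1.3264 ≈ 10.833 μg/mL.

10.8 μg/mL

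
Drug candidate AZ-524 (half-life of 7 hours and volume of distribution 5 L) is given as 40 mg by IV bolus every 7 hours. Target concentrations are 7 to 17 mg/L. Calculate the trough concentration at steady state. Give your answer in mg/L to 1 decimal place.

8.0 mg/L

τ = 7 h = 1 half-life, so f = (1/2)^1 = 0.5.
Accumulation ratio R = 1/(1 − f) = 1/0.5 = 2/1.
Single-dose peak C₀ = D/Vd = 40/5 = 8 mg/L.
Steady-state peak Cmax,ss = C₀·R = 8 × 2/1 ≈ 16.000 mg/L.
Steady-state trough Cmin,ss = Cmax,ss·f ≈ 16.000 × 0.5 ≈ 8.000 mg/L.
Trough 8.0 mg/L vs MEC 7 mg/L: adequate.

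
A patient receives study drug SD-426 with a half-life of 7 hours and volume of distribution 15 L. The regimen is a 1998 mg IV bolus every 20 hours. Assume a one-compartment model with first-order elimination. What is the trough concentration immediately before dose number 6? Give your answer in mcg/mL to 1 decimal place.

21.3 mcg/mL

f = (1/2)^(τ/t½) = (1/2)^(20/7) ≈ 0.1380.
C₀ = D/Vd = 1998/15 ≈ 133.200 mcg/mL.
Before the 6th dose, 5 doses have been given. Superposition: Cmin = C₀·(f + f² + … + f^5).
≈ 133.200 × (0.1380 + 0.0190 + 0.0026 + 0.0004 + 0.0001) ≈ 133.200 × 0.1601 ≈ 21.325 mcg/mL.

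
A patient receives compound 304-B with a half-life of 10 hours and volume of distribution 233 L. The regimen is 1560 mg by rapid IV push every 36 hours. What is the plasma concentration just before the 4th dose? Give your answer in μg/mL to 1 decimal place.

0.6 μg/mL

f = (1/2)^(τ/t½) = (1/2)^(36/10) ≈ 0.0825.
C₀ = D/Vd = 1560/233 ≈ 6.695 μg/mL.
Before the 4th dose, 3 doses have been given. Superposition: Cmin = C₀·(f + f² + … + f^3).
≈ 6.695 × (0.0825 + 0.0068 + 0.0006) ≈ 6.695 × 0.0899 ≈ 0.602 μg/mL.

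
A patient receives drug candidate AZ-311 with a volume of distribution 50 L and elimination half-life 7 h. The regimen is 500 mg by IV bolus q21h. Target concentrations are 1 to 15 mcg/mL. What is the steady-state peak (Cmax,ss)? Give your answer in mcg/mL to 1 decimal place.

τ = 21 h = 3 half-lives, so f = (1/2)^3 = 0.125.
At steady state, R = 1/(1 − 0.125) = 8/7.
Single-dose peak C₀ = D/Vd = 500/50 = 10 mcg/mL.
Steady-state peak Cmax,ss = C₀·R = 10 × 8/7 ≈ 11.429 mcg/mL.
Peak 11.4 mcg/mL vs MTC 15 mcg/mL: below toxic threshold.

11.4 mcg/mL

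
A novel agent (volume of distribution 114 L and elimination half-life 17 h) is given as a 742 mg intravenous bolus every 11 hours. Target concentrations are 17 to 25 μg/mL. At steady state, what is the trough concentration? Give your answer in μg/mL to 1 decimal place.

11.5 μg/mL

Over one 11-h interval, 11/17 ≈ 0.64706 half-lives elapse, leaving f ≈ 0.6386 of each dose.
At steady state, accumulation factor R = 1/(1 − e^(−kτ)) ≈ 2.7670.
Each bolus raises the concentration by D/Vd = 742/114 ≈ 6.509 μg/mL.
Steady-state peak Cmax,ss = C₀·R ≈ 6.509 × 2.7670 ≈ 18.010 μg/mL.
Steady-state trough Cmin,ss = Cmax,ss·f ≈ 18.010 × 0.6386 ≈ 11.501 μg/mL.
Trough 11.5 μg/mL vs MEC 17 μg/mL: subtherapeutic.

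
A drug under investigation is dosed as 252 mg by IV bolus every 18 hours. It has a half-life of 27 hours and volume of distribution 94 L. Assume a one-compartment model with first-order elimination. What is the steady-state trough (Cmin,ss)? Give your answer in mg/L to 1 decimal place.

4.6 mg/L

τ/t½ = 18/27 ≈ 0.66667, so fraction remaining f = (1/2)^(18/27) ≈ 0.6300.
Single-dose peak C₀ = D/Vd = 252/94 ≈ 2.681 mg/L.
Steady-state trough Cmin,ss = C₀·f/(1−f) ≈ 2.681 × 0.6300/0.3700 ≈ 4.565 mg/L.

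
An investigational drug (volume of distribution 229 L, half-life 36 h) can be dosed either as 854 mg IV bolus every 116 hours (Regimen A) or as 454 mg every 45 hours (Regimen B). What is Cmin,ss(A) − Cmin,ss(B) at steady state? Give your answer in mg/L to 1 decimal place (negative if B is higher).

-1.0 mg/L

Regimen A: f = (1/2)^(116/36) ≈ 0.1072; Cmin,ss = (854/229)·f/(1−f) ≈ 0.448 mg/L.
Regimen B: f = (1/2)^(45/36) ≈ 0.4204; Cmin,ss = (454/229)·f/(1−f) ≈ 1.438 mg/L.
Difference ≈ 0.448 − 1.438 ≈ -0.990 mg/L.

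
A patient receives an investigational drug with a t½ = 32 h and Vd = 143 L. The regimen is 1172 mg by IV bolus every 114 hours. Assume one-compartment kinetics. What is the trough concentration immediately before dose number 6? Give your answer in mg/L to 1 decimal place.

f = (1/2)^(τ/t½) = (1/2)^(114/32) ≈ 0.0846.
C₀ = D/Vd = 1172/143 ≈ 8.196 mg/L.
Before the 6th dose, 5 doses have been given. Superposition: Cmin = C₀·(f + f² + … + f^5).
≈ 8.196 × (0.0846 + 0.0072 + 0.0006 + 0.0001 + 0.0000) ≈ 8.196 × 0.0925 ≈ 0.758 mg/L.

0.8 mg/L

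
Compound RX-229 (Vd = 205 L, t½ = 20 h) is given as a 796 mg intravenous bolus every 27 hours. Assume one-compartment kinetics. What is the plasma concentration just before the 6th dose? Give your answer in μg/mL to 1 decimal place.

2.5 μg/mL

f = (1/2)^(τ/t½) = (1/2)^(27/20) ≈ 0.3923.
C₀ = D/Vd = 796/205 ≈ 3.883 μg/mL.
Before the 6th dose, 5 doses have been given. Superposition: Cmin = C₀·(f + f² + … + f^5).
≈ 3.883 × (0.3923 + 0.1539 + 0.0604 + 0.0237 + 0.0093) ≈ 3.883 × 0.6396 ≈ 2.484 μg/mL.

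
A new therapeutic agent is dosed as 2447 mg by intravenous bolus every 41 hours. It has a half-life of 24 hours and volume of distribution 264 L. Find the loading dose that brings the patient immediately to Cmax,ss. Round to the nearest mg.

f = (1/2)^(41/24) ≈ 0.306013; accumulation ratio R = 1/(1−f) ≈ 1.44095.
Loading dose to hit Cmax,ss on first dose: D_load = D_maint·R ≈ 2447 × 1.44095 ≈ 3526.00 mg.

3526 mg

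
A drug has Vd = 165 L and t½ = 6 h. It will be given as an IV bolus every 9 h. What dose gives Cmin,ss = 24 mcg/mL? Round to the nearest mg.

τ/t½ = 9/6 ≈ 1.5, so f = (1/2)^(9/6) ≈ 0.353553.
Cmin,ss = (D/Vd)·f/(1−f), so D = Cmin,ss·Vd·(1−f)/f.
D = 24 × 165 × (1−f)/f ≈ 24 × 165 × 1.82843 ≈ 7240.58 mg.

7241 mg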